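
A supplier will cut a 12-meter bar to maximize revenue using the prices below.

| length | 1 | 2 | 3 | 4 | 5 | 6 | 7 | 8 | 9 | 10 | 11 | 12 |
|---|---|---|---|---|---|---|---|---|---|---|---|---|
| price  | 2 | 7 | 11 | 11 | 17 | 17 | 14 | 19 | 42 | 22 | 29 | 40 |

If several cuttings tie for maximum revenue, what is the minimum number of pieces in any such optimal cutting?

2

Let r[k] be the best obtainable value from length k. For each k, try every first piece i and keep the best of price[i] + r[k−i].
r[1] = 2
r[2] = 7
r[3] = 11
r[4] = 14  (first piece 2, then r[2]=7)
r[5] = 18  (first piece 2, then r[3]=11)
r[6] = 22  (first piece 3, then r[3]=11)
r[7] = 25  (first piece 2, then r[5]=18)
r[8] = 29  (first piece 2, then r[6]=22)
r[9] = 42
r[10] = 44  (first piece 1, then r[9]=42)
r[11] = 49  (first piece 2, then r[9]=42)
r[12] = 53  (first piece 3, then r[9]=42)
Maximum revenue is €53.
Now minimize piece count subject to staying optimal: for each k, pieces[k] = 1 + min over i with p[i]+r[k−i]=r[k] of pieces[k−i].
pieces[9] = 1
pieces[10] = 2
pieces[11] = 2
pieces[12] = 2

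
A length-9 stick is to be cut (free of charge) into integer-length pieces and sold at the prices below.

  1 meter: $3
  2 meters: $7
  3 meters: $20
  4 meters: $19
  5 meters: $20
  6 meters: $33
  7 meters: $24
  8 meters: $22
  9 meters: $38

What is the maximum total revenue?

Build r[k] bottom-up: r[k] = max over allowed piece i of (p[i] + r[k−i]).
r[1] = 3
r[2] = 7
r[3] = 20
r[4] = 23  (first piece 1, then r[3]=20)
r[5] = 27  (first piece 2, then r[3]=20)
r[6] = 40  (first piece 3, then r[3]=20)
r[7] = 43  (first piece 1, then r[6]=40)
r[8] = 47  (first piece 2, then r[6]=40)
r[9] = 60  (first piece 3, then r[6]=40)
One optimal cutting: 3 + 3 + 3 → $20 + $20 + $20 = $60.

60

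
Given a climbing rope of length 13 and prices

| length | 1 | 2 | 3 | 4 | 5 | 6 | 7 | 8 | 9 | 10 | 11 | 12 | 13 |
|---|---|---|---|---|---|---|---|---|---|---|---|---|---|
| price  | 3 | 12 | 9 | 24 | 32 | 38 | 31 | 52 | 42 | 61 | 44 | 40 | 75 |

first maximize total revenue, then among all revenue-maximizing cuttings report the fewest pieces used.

Let r[k] be the best obtainable value from length k. For each k, try every first piece i and keep the best of price[i] + r[k−i].
r[1] = 3
r[2] = max(3+3, 12+0) = 12
r[3] = max(3+12, 12+3, 9+0) = 15
r[4] = max(3+15, 12+12, 9+3, 24+0) = 24
r[5] = max(3+24, 12+15, 9+12, 24+3, 32+0) = 32
r[6] = max(3+32, 12+24, 9+15, 24+12, 32+3, 38+0) = 38
r[7] = max(3+38, 12+32, 9+24, …, 38+3, 31+0) = 44
r[8] = max(3+44, 12+38, 9+32, …, 31+3, 52+0) = 52
r[9] = max(3+52, 12+44, 9+38, …, 52+3, 42+0) = 56
r[10] = max(3+56, 12+52, 9+44, …, 42+3, 61+0) = 64
r[11] = max(3+64, 12+56, 9+52, …, 61+3, 44+0) = 70
r[12] = max(3+70, 12+64, 9+56, …, 44+3, 40+0) = 76
r[13] = max(3+76, 12+70, 9+64, …, 40+3, 75+0) = 84
Maximum revenue is €84.
Now minimize piece count subject to staying optimal: for each k, pieces[k] = 1 + min over i with p[i]+r[k−i]=r[k] of pieces[k−i].
pieces[10] = 2
pieces[11] = 2
pieces[12] = 2
pieces[13] = 2

2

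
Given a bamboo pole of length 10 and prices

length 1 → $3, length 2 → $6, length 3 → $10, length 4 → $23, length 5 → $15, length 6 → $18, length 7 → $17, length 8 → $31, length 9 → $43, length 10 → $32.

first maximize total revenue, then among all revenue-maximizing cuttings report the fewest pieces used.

Consider every possible first cut. r[k] is the best of p[i]+r[k−i] over all sellable i≤k.
r[1] = 3
r[2] = max(3+3, 6+0) = 6
r[3] = max(3+6, 6+3, 10+0) = 10
r[4] = max(3+10, 6+6, 10+3, 23+0) = 23
r[5] = max(3+23, 6+10, 10+6, 23+3, 15+0) = 26
r[6] = max(3+26, 6+23, 10+10, 23+6, 15+3, 18+0) = 29
r[7] = max(3+29, 6+26, 10+23, …, 18+3, 17+0) = 33
r[8] = max(3+33, 6+29, 10+26, …, 17+3, 31+0) = 46
r[9] = max(3+46, 6+33, 10+29, …, 31+3, 43+0) = 49
r[10] = max(3+49, 6+46, 10+33, …, 43+3, 32+0) = 52
Maximum revenue is $52.
Now minimize piece count subject to staying optimal: for each k, pieces[k] = 1 + min over i with p[i]+r[k−i]=r[k] of pieces[k−i].
pieces[7] = 2
pieces[8] = 2
pieces[9] = 3
pieces[10] = 3

3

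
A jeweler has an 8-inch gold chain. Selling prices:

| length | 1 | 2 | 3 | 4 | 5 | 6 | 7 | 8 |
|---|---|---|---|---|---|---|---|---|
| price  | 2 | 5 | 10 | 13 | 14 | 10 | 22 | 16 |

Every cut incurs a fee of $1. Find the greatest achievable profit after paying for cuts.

Build net[k] bottom-up: net[k] = max over allowed piece i of (p[i] + net[k−i]) − 1 per cut.
net[1] = 2
net[2] = max(2+2-1, 5+0) = 5
net[3] = max(2+5-1, 5+2-1, 10+0) = 10
net[4] = max(2+10-1, 5+5-1, 10+2-1, 13+0) = 13
net[5] = max(2+13-1, 5+10-1, 10+5-1, 13+2-1, 14+0) = 14
net[6] = max(2+14-1, 5+13-1, 10+10-1, 13+5-1, 14+2-1, 10+0) = 19
net[7] = max(2+19-1, 5+14-1, 10+13-1, …, 10+2-1, 22+0) = 22
net[8] = max(2+22-1, 5+19-1, 10+14-1, …, 22+2-1, 16+0) = 25
One optimal plan: pieces 4 + 4 (1 cut) → $26 − $1 = $25.

25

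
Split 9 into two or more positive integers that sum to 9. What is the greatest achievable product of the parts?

27

Define f[k] = max over 1≤i<k of i · max(k−i, f[k−i]); the inner max lets the remainder stay uncut if that's better.
f[2] = 1·max(1,0) = 1·1 = 1
f[3] = max(1·2, 2·1) = 2
f[4] = max(1·3, 2·2, 3·1) = 4
f[5] = max(1·4, 2·3, 3·2, 4·1) = 6
f[6] = max(1·6, 2·4, 3·3, 4·2, 5·1) = 9
f[7] = max(1·9, 2·6, 3·4, 4·3, 5·2, 6·1) = 12
f[8] = max(1·12, 2·9, 3·6, …, 6·2, 7·1) = 18
f[9] = max(1·18, 2·12, 3·9, …, 7·2, 8·1) = 27
One optimal split: 3 + 3 + 3; product 3·3·3 = 27.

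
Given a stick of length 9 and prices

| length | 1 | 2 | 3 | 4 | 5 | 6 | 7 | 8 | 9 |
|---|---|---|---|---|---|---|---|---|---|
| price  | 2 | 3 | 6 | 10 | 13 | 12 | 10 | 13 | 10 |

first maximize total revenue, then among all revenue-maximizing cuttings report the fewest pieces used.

Build r[k] bottom-up: r[k] = max over allowed piece i of (p[i] + r[k−i]).
r[1] = 2
r[2] = 4  (first piece 1, then r[1]=2)
r[3] = 6  (first piece 1, then r[2]=4)
r[4] = 10
r[5] = 13
r[6] = 15  (first piece 1, then r[5]=13)
r[7] = 17  (first piece 1, then r[6]=15)
r[8] = 20  (first piece 4, then r[4]=10)
r[9] = 23  (first piece 4, then r[5]=13)
Maximum revenue is €23.
Now minimize piece count subject to staying optimal: for each k, pieces[k] = 1 + min over i with p[i]+r[k−i]=r[k] of pieces[k−i].
pieces[6] = 2
pieces[7] = 3
pieces[8] = 2
pieces[9] = 2

2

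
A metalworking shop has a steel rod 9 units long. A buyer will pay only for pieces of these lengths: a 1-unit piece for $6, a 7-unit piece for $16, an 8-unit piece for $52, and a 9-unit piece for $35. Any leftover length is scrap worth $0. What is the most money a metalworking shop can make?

Consider every possible first cut. r[k] is the best of p[i]+r[k−i] over all sellable i≤k.
r[1] = 6
r[2] = 12  (first piece 1, then r[1]=6)
r[3] = 18  (first piece 1, then r[2]=12)
r[4] = 24  (first piece 1, then r[3]=18)
r[5] = 30  (first piece 1, then r[4]=24)
r[6] = 36  (first piece 1, then r[5]=30)
r[7] = max(6+36, 16+0) = 42
r[8] = max(6+42, 16+6, 52+0) = 52
r[9] = max(6+52, 16+12, 52+6, 35+0) = 58
One optimal cutting: 8 + 1 → $58.

58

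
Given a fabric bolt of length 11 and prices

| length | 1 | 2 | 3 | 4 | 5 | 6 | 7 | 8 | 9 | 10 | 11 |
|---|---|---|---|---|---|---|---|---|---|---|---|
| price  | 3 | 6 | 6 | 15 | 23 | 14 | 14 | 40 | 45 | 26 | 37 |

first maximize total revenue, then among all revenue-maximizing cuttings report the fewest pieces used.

2

Consider every possible first cut. r[k] is the best of p[i]+r[k−i] over all sellable i≤k.
r[1] = 3
r[2] = 6  (first piece 1, then r[1]=3)
r[3] = 9  (first piece 1, then r[2]=6)
r[4] = 15
r[5] = 23
r[6] = 26  (first piece 1, then r[5]=23)
r[7] = 29  (first piece 1, then r[6]=26)
r[8] = 40
r[9] = 45
r[10] = 48  (first piece 1, then r[9]=45)
r[11] = 51  (first piece 1, then r[10]=48)
Maximum revenue is $51.
Now minimize piece count subject to staying optimal: for each k, pieces[k] = 1 + min over i with p[i]+r[k−i]=r[k] of pieces[k−i].
pieces[8] = 1
pieces[9] = 1
pieces[10] = 2
pieces[11] = 2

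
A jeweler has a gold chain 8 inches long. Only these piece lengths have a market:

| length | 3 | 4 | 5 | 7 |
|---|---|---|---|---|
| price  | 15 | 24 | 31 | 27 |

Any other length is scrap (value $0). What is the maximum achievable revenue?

48

Consider every possible first cut. best[k] is the best of p[i]+best[k−i] over all sellable i≤k.
best[1] = 0
best[2] = 0
best[3] = 15
best[4] = 24
best[5] = 31
best[6] = 31
best[7] = 39  (first piece 3, then best[4]=24)
best[8] = 48  (first piece 4, then best[4]=24)
One optimal cutting: 4 + 4 → $48.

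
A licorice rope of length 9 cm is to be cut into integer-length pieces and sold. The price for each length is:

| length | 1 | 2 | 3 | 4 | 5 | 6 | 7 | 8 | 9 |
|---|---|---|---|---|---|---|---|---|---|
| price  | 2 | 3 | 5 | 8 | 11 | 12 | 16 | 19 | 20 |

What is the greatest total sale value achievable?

Build r[k] bottom-up: r[k] = max over allowed piece i of (p[i] + r[k−i]).
r[1] = 2
r[2] = 4  (first piece 1, then r[1]=2)
r[3] = 6  (first piece 1, then r[2]=4)
r[4] = 8  (first piece 1, then r[3]=6)
r[5] = 11
r[6] = 13  (first piece 1, then r[5]=11)
r[7] = 16
r[8] = 19
r[9] = 21  (first piece 1, then r[8]=19)
One optimal cutting: 8 + 1 → ¢19 + ¢2 = ¢21.

21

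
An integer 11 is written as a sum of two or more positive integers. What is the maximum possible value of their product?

54

Let g[k] be the best product for length k (with at least one cut). For each first piece i, the rest contributes max(k−i, g[k−i]).
g[2] = 1*max(1,0) = 1*1 = 1
g[3] = 1*max(2,1) = 1*2 = 2
g[4] = 2*max(2,1) = 2*2 = 4
g[5] = 2*max(3,2) = 2*3 = 6
g[6] = 3*max(3,2) = 3*3 = 9
g[7] = 2*max(5,6) = 2*6 = 12
g[8] = 2*max(6,9) = 2*9 = 18
g[9] = 3*max(6,9) = 3*9 = 27
g[10] = 2*max(8,18) = 2*18 = 36
g[11] = 2*max(9,27) = 2*27 = 54
One optimal split: 3 + 3 + 3 + 2; product 3*3*3*2 = 54.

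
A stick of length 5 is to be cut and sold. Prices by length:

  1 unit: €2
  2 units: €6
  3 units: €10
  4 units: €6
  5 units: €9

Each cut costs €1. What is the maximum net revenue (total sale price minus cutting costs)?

Let r[k] be the best obtainable value from length k. For each k, try every first piece i and keep the best of price[i] + r[k−i] minus the 1 cut fee when i<k.
r[1] = 2
r[2] = max(2+2-1, 6+0) = 6
r[3] = max(2+6-1, 6+2-1, 10+0) = 10
r[4] = max(2+10-1, 6+6-1, 10+2-1, 6+0) = 11
r[5] = max(2+11-1, 6+10-1, 10+6-1, 6+2-1, 9+0) = 15
One optimal plan: pieces 3 + 2 (1 cut) → €16 − €1 = €15.

15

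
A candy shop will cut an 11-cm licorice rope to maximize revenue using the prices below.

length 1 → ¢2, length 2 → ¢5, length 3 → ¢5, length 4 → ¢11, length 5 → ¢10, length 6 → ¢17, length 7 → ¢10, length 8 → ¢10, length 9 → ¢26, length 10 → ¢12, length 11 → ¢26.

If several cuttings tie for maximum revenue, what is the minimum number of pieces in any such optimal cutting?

Consider every possible first cut. r[k] is the best of p[i]+r[k−i] over all sellable i≤k.
r[1] = 2
r[2] = max(2+2, 5+0) = 5
r[3] = max(2+5, 5+2, 5+0) = 7
r[4] = max(2+7, 5+5, 5+2, 11+0) = 11
r[5] = max(2+11, 5+7, 5+5, 11+2, 10+0) = 13
r[6] = max(2+13, 5+11, 5+7, 11+5, 10+2, 17+0) = 17
r[7] = max(2+17, 5+13, 5+11, …, 17+2, 10+0) = 19
r[8] = max(2+19, 5+17, 5+13, …, 10+2, 10+0) = 22
r[9] = max(2+22, 5+19, 5+17, …, 10+2, 26+0) = 26
r[10] = max(2+26, 5+22, 5+19, …, 26+2, 12+0) = 28
r[11] = max(2+28, 5+26, 5+22, …, 12+2, 26+0) = 31
Maximum revenue is ¢31.
Now minimize piece count subject to staying optimal: for each k, pieces[k] = 1 + min over i with p[i]+r[k−i]=r[k] of pieces[k−i].
pieces[8] = 2
pieces[9] = 1
pieces[10] = 2
pieces[11] = 2

2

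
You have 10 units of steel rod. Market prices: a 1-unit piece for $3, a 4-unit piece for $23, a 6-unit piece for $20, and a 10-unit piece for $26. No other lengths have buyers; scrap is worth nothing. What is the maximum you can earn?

Build f[k] bottom-up: f[k] = max over allowed piece i of (p[i] + f[k−i]).
f[1] = 3
f[2] = 6  (first piece 1, then f[1]=3)
f[3] = 9  (first piece 1, then f[2]=6)
f[4] = max(3+9, 23+0) = 23
f[5] = max(3+23, 23+3) = 26
f[6] = max(3+26, 23+6, 20+0) = 29
f[7] = max(3+29, 23+9, 20+3) = 32
f[8] = max(3+32, 23+23, 20+6) = 46
f[9] = max(3+46, 23+26, 20+9) = 49
f[10] = max(3+49, 23+29, 20+23, 26+0) = 52
One optimal cutting: 4 + 4 + 1 + 1 → $52.

52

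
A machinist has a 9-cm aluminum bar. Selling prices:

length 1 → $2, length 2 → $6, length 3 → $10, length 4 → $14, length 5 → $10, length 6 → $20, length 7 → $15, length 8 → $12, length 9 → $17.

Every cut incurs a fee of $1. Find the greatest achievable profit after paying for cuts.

Let v[k] be the best obtainable value from length k. For each k, try every first piece i and keep the best of price[i] + v[k−i] minus the 1 cut fee when i<k.
v[1] = 2
v[2] = 6
v[3] = 10
v[4] = 14
v[5] = 15  (first piece 1, then v[4]=14)
v[6] = 20
v[7] = 23  (first piece 3, then v[4]=14)
v[8] = 27  (first piece 4, then v[4]=14)
v[9] = 29  (first piece 3, then v[6]=20)
One optimal plan: pieces 6 + 3 (1 cut) → $30 − $1 = $29.

29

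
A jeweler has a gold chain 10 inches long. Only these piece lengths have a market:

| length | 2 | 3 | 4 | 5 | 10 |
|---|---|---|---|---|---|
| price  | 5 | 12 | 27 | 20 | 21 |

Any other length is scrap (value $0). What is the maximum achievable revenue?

Build f[k] bottom-up: f[k] = max over allowed piece i of (p[i] + f[k−i]).
f[1] = 0
f[2] = 5
f[3] = 12
f[4] = 27
f[5] = 27
f[6] = 32  (first piece 2, then f[4]=27)
f[7] = 39  (first piece 3, then f[4]=27)
f[8] = 54  (first piece 4, then f[4]=27)
f[9] = 54
f[10] = 59  (first piece 2, then f[8]=54)
One optimal cutting: 4 + 4 + 2 → $59.

59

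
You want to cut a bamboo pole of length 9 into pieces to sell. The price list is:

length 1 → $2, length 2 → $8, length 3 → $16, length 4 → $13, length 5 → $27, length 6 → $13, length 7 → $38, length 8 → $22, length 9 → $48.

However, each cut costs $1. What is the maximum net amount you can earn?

Build v[k] bottom-up: v[k] = max over allowed piece i of (p[i] + v[k−i]) − 1 per cut.
v[1] = 2
v[2] = max(2+2-1, 8+0) = 8
v[3] = max(2+8-1, 8+2-1, 16+0) = 16
v[4] = max(2+16-1, 8+8-1, 16+2-1, 13+0) = 17
v[5] = max(2+17-1, 8+16-1, 16+8-1, 13+2-1, 27+0) = 27
v[6] = max(2+27-1, 8+17-1, 16+16-1, 13+8-1, 27+2-1, 13+0) = 31
v[7] = max(2+31-1, 8+27-1, 16+17-1, …, 13+2-1, 38+0) = 38
v[8] = max(2+38-1, 8+31-1, 16+27-1, …, 38+2-1, 22+0) = 42
v[9] = max(2+42-1, 8+38-1, 16+31-1, …, 22+2-1, 48+0) = 48
Best is to make no cuts and sell whole for $48.

48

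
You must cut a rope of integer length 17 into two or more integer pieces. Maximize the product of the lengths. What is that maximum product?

Define g[k] = max over 1≤i<k of i · max(k−i, g[k−i]); the inner max lets the remainder stay uncut if that's better.
g[2] = 1*max(1,0) = 1*1 = 1
g[3] = 1*max(2,1) = 1*2 = 2
g[4] = 2*max(2,1) = 2*2 = 4
g[5] = 2*max(3,2) = 2*3 = 6
g[6] = 3*max(3,2) = 3*3 = 9
g[7] = 2*max(5,6) = 2*6 = 12
g[8] = 2*max(6,9) = 2*9 = 18
g[9] = 3*max(6,9) = 3*9 = 27
g[10] = 2*max(8,18) = 2*18 = 36
g[11] = 2*max(9,27) = 2*27 = 54
g[12] = 3*max(9,27) = 3*27 = 81
g[13] = 2*max(11,54) = 2*54 = 108
g[14] = 2*max(12,81) = 2*81 = 162
g[15] = 3*max(12,81) = 3*81 = 243
g[16] = 2*max(14,162) = 2*162 = 324
g[17] = 2*max(15,243) = 2*243 = 486
One optimal split: 3 + 3 + 3 + 3 + 3 + 2; product 3*3*3*3*3*2 = 486.

486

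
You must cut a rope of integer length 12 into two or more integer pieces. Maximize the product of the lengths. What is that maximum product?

Define f[k] = max over 1≤i<k of i · max(k−i, f[k−i]); the inner max lets the remainder stay uncut if that's better.
f[2] = 1*max(1,0) = 1*1 = 1
f[3] = 1*max(2,1) = 1*2 = 2
f[4] = 2*max(2,1) = 2*2 = 4
f[5] = 2*max(3,2) = 2*3 = 6
f[6] = 3*max(3,2) = 3*3 = 9
f[7] = 2*max(5,6) = 2*6 = 12
f[8] = 2*max(6,9) = 2*9 = 18
f[9] = 3*max(6,9) = 3*9 = 27
f[10] = 2*max(8,18) = 2*18 = 36
f[11] = 2*max(9,27) = 2*27 = 54
f[12] = 3*max(9,27) = 3*27 = 81
One optimal split: 3 + 3 + 3 + 3; product 3*3*3*3 = 81.

81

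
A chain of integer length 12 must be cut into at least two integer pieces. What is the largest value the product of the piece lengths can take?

81

Let g[k] be the best product for length k (with at least one cut). For each first piece i, the rest contributes max(k−i, g[k−i]).
g[2] = 1*max(1,0) = 1*1 = 1
g[3] = 1*max(2,1) = 1*2 = 2
g[4] = 2*max(2,1) = 2*2 = 4
g[5] = 2*max(3,2) = 2*3 = 6
g[6] = 3*max(3,2) = 3*3 = 9
g[7] = 2*max(5,6) = 2*6 = 12
g[8] = 2*max(6,9) = 2*9 = 18
g[9] = 3*max(6,9) = 3*9 = 27
g[10] = 2*max(8,18) = 2*18 = 36
g[11] = 2*max(9,27) = 2*27 = 54
g[12] = 3*max(9,27) = 3*27 = 81
One optimal split: 3 + 3 + 3 + 3; product 3*3*3*3 = 81.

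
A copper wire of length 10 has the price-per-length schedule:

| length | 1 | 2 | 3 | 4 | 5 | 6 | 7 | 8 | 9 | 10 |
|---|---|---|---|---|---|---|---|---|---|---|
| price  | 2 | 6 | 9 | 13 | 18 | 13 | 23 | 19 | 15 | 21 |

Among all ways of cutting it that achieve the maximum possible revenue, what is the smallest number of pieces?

2

Build r[k] bottom-up: r[k] = max over allowed piece i of (p[i] + r[k−i]).
r[1] = 2
r[2] = 6
r[3] = 9
r[4] = 13
r[5] = 18
r[6] = 20  (first piece 1, then r[5]=18)
r[7] = 24  (first piece 2, then r[5]=18)
r[8] = 27  (first piece 3, then r[5]=18)
r[9] = 31  (first piece 4, then r[5]=18)
r[10] = 36  (first piece 5, then r[5]=18)
Maximum revenue is €36.
Now minimize piece count subject to staying optimal: for each k, pieces[k] = 1 + min over i with p[i]+r[k−i]=r[k] of pieces[k−i].
pieces[7] = 2
pieces[8] = 2
pieces[9] = 2
pieces[10] = 2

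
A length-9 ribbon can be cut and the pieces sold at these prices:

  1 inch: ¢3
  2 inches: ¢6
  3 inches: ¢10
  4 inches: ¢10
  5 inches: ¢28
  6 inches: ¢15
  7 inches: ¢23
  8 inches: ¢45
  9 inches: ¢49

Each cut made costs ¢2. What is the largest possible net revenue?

Consider every possible first cut. v[k] is the best of p[i]+v[k−i] over all sellable i≤k, charging 2 whenever i<k.
v[1] = 3
v[2] = 6
v[3] = 10
v[4] = 11  (first piece 1, then v[3]=10)
v[5] = 28
v[6] = 29  (first piece 1, then v[5]=28)
v[7] = 32  (first piece 2, then v[5]=28)
v[8] = 45
v[9] = 49
Best is to make no cuts and sell whole for ¢49.

49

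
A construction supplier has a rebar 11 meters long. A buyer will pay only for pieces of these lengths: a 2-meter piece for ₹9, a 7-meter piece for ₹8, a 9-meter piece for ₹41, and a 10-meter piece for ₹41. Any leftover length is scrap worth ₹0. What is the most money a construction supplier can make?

Build r[k] bottom-up: r[k] = max over allowed piece i of (p[i] + r[k−i]).
r[1] = 0
r[2] = 9
r[3] = 9
r[4] = 18  (first piece 2, then r[2]=9)
r[5] = 18
r[6] = 27  (first piece 2, then r[4]=18)
r[7] = max(9+18, 8+0) = 27
r[8] = max(9+27, 8+0) = 36
r[9] = max(9+27, 8+9, 41+0) = 41
r[10] = max(9+36, 8+9, 41+0, 41+0) = 45
r[11] = max(9+41, 8+18, 41+9, 41+0) = 50
One optimal cutting: 9 + 2 → ₹50.

50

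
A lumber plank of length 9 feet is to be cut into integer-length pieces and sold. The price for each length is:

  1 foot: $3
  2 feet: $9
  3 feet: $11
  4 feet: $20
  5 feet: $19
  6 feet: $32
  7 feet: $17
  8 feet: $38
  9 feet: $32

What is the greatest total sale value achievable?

44

Build best[k] bottom-up: best[k] = max over allowed piece i of (p[i] + best[k−i]).
best[1] = 3
best[2] = max(3+3, 9+0) = 9
best[3] = max(3+9, 9+3, 11+0) = 12
best[4] = max(3+12, 9+9, 11+3, 20+0) = 20
best[5] = max(3+20, 9+12, 11+9, 20+3, 19+0) = 23
best[6] = max(3+23, 9+20, 11+12, 20+9, 19+3, 32+0) = 32
best[7] = max(3+32, 9+23, 11+20, …, 32+3, 17+0) = 35
best[8] = max(3+35, 9+32, 11+23, …, 17+3, 38+0) = 41
best[9] = max(3+41, 9+35, 11+32, …, 38+3, 32+0) = 44
One optimal cutting: 6 + 2 + 1 → $32 + $9 + $3 = $44.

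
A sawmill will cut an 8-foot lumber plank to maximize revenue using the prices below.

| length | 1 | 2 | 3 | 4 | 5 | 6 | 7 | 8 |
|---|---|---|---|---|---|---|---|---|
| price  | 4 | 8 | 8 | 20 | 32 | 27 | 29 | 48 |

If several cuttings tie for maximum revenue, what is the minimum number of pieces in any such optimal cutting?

1

Let r[k] be the best obtainable value from length k. For each k, try every first piece i and keep the best of price[i] + r[k−i].
r[1] = 4
r[2] = max(4+4, 8+0) = 8
r[3] = max(4+8, 8+4, 8+0) = 12
r[4] = max(4+12, 8+8, 8+4, 20+0) = 20
r[5] = max(4+20, 8+12, 8+8, 20+4, 32+0) = 32
r[6] = max(4+32, 8+20, 8+12, 20+8, 32+4, 27+0) = 36
r[7] = max(4+36, 8+32, 8+20, …, 27+4, 29+0) = 40
r[8] = max(4+40, 8+36, 8+32, …, 29+4, 48+0) = 48
Maximum revenue is $48.
Now minimize piece count subject to staying optimal: for each k, pieces[k] = 1 + min over i with p[i]+r[k−i]=r[k] of pieces[k−i].
pieces[5] = 1
pieces[6] = 2
pieces[7] = 2
pieces[8] = 1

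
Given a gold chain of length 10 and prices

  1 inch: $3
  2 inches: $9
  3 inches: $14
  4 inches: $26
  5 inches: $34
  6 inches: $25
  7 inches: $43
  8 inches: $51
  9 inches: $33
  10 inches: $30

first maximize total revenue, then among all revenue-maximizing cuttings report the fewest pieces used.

2

Let r[k] be the best obtainable value from length k. For each k, try every first piece i and keep the best of price[i] + r[k−i].
r[1] = 3
r[2] = max(3+3, 9+0) = 9
r[3] = max(3+9, 9+3, 14+0) = 14
r[4] = max(3+14, 9+9, 14+3, 26+0) = 26
r[5] = max(3+26, 9+14, 14+9, 26+3, 34+0) = 34
r[6] = max(3+34, 9+26, 14+14, 26+9, 34+3, 25+0) = 37
r[7] = max(3+37, 9+34, 14+26, …, 25+3, 43+0) = 43
r[8] = max(3+43, 9+37, 14+34, …, 43+3, 51+0) = 52
r[9] = max(3+52, 9+43, 14+37, …, 51+3, 33+0) = 60
r[10] = max(3+60, 9+52, 14+43, …, 33+3, 30+0) = 68
Maximum revenue is $68.
Now minimize piece count subject to staying optimal: for each k, pieces[k] = 1 + min over i with p[i]+r[k−i]=r[k] of pieces[k−i].
pieces[7] = 1
pieces[8] = 2
pieces[9] = 2
pieces[10] = 2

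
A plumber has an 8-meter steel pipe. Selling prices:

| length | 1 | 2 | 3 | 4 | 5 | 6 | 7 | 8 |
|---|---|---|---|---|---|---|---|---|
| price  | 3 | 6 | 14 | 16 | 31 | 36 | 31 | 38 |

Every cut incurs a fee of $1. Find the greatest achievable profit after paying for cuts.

Consider every possible first cut. net[k] is the best of p[i]+net[k−i] over all sellable i≤k, charging 1 whenever i<k.
net[1] = 3
net[2] = max(3+3-1, 6+0) = 6
net[3] = max(3+6-1, 6+3-1, 14+0) = 14
net[4] = max(3+14-1, 6+6-1, 14+3-1, 16+0) = 16
net[5] = max(3+16-1, 6+14-1, 14+6-1, 16+3-1, 31+0) = 31
net[6] = max(3+31-1, 6+16-1, 14+14-1, 16+6-1, 31+3-1, 36+0) = 36
net[7] = max(3+36-1, 6+31-1, 14+16-1, …, 36+3-1, 31+0) = 38
net[8] = max(3+38-1, 6+36-1, 14+31-1, …, 31+3-1, 38+0) = 44
One optimal plan: pieces 5 + 3 (1 cut) → $45 − $1 = $44.

44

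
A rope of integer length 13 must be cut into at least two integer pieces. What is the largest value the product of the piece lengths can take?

108

Fill m[k] for k=2..13: at each k try every first piece i and multiply by the better of (k−i) uncut or m[k−i].
Small cases: m[2]=1, m[3]=2, m[4]=4, m[5]=6, m[6]=9, m[7]=12.
m[8] = max(1*12, 2*9, 3*6, …, 6*2, 7*1) = 18
m[9] = max(1*18, 2*12, 3*9, …, 7*2, 8*1) = 27
m[10] = max(1*27, 2*18, 3*12, …, 8*2, 9*1) = 36
m[11] = max(1*36, 2*27, 3*18, …, 9*2, 10*1) = 54
m[12] = max(1*54, 2*36, 3*27, …, 10*2, 11*1) = 81
m[13] = max(1*81, 2*54, 3*36, …, 11*2, 12*1) = 108
One optimal split: 3 + 3 + 3 + 2 + 2; product 3*3*3*2*2 = 108.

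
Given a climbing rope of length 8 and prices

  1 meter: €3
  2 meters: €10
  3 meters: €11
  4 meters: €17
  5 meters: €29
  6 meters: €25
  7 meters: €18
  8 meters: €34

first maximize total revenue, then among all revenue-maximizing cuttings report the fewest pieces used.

Let r[k] be the best obtainable value from length k. For each k, try every first piece i and keep the best of price[i] + r[k−i].
r[1] = 3
r[2] = max(3+3, 10+0) = 10
r[3] = max(3+10, 10+3, 11+0) = 13
r[4] = max(3+13, 10+10, 11+3, 17+0) = 20
r[5] = max(3+20, 10+13, 11+10, 17+3, 29+0) = 29
r[6] = max(3+29, 10+20, 11+13, 17+10, 29+3, 25+0) = 32
r[7] = max(3+32, 10+29, 11+20, …, 25+3, 18+0) = 39
r[8] = max(3+39, 10+32, 11+29, …, 18+3, 34+0) = 42
Maximum revenue is €42.
Now minimize piece count subject to staying optimal: for each k, pieces[k] = 1 + min over i with p[i]+r[k−i]=r[k] of pieces[k−i].
pieces[5] = 1
pieces[6] = 2
pieces[7] = 2
pieces[8] = 3

3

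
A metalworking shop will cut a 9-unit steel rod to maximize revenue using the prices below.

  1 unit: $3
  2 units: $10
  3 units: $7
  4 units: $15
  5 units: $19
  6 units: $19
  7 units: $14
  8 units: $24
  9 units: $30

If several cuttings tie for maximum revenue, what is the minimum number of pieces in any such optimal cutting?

Let r[k] be the best obtainable value from length k. For each k, try every first piece i and keep the best of price[i] + r[k−i].
r[1] = 3
r[2] = max(3+3, 10+0) = 10
r[3] = max(3+10, 10+3, 7+0) = 13
r[4] = max(3+13, 10+10, 7+3, 15+0) = 20
r[5] = max(3+20, 10+13, 7+10, 15+3, 19+0) = 23
r[6] = max(3+23, 10+20, 7+13, 15+10, 19+3, 19+0) = 30
r[7] = max(3+30, 10+23, 7+20, …, 19+3, 14+0) = 33
r[8] = max(3+33, 10+30, 7+23, …, 14+3, 24+0) = 40
r[9] = max(3+40, 10+33, 7+30, …, 24+3, 30+0) = 43
Maximum revenue is $43.
Now minimize piece count subject to staying optimal: for each k, pieces[k] = 1 + min over i with p[i]+r[k−i]=r[k] of pieces[k−i].
pieces[6] = 3
pieces[7] = 4
pieces[8] = 4
pieces[9] = 5

5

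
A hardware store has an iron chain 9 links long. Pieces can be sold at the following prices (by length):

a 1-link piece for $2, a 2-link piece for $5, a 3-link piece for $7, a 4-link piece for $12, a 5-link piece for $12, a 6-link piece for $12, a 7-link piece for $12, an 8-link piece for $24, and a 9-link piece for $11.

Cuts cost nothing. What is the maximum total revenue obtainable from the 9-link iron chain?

Let v[k] be the best obtainable value from length k. For each k, try every first piece i and keep the best of price[i] + v[k−i].
v[1] = 2
v[2] = 5
v[3] = 7  (first piece 1, then v[2]=5)
v[4] = 12
v[5] = 14  (first piece 1, then v[4]=12)
v[6] = 17  (first piece 2, then v[4]=12)
v[7] = 19  (first piece 1, then v[6]=17)
v[8] = 24  (first piece 4, then v[4]=12)
v[9] = 26  (first piece 1, then v[8]=24)
One optimal cutting: 4 + 4 + 1 → $12 + $12 + $2 = $26.

26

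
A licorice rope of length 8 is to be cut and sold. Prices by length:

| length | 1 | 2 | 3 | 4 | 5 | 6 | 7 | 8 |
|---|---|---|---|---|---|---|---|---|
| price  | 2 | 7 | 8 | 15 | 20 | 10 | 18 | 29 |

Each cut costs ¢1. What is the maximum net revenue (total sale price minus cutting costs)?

Let v[k] be the best obtainable value from length k. For each k, try every first piece i and keep the best of price[i] + v[k−i] minus the 1 cut fee when i<k.
v[1] = 2
v[2] = 7
v[3] = 8  (first piece 1, then v[2]=7)
v[4] = 15
v[5] = 20
v[6] = 21  (first piece 1, then v[5]=20)
v[7] = 26  (first piece 2, then v[5]=20)
v[8] = 29  (first piece 4, then v[4]=15)
One optimal plan: pieces 4 + 4 (1 cut) → ¢30 − ¢1 = ¢29.

29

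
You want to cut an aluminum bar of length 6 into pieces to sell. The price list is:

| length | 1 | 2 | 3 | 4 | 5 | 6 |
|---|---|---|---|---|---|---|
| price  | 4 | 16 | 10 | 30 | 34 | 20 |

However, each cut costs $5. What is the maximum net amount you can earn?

Build v[k] bottom-up: v[k] = max over allowed piece i of (p[i] + v[k−i]) − 5 per cut.
v[1] = 4
v[2] = 16
v[3] = 15  (first piece 1, then v[2]=16)
v[4] = 30
v[5] = 34
v[6] = 41  (first piece 2, then v[4]=30)
One optimal plan: pieces 4 + 2 (1 cut) → $46 − $5 = $41.

41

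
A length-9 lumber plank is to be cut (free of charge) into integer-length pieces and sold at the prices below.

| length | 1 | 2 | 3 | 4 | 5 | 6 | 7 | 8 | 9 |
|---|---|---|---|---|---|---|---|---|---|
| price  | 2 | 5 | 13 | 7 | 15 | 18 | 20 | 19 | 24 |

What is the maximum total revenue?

39

Build R[k] bottom-up: R[k] = max over allowed piece i of (p[i] + R[k−i]).
R[1] = 2
R[2] = max(2+2, 5+0) = 5
R[3] = max(2+5, 5+2, 13+0) = 13
R[4] = max(2+13, 5+5, 13+2, 7+0) = 15
R[5] = max(2+15, 5+13, 13+5, 7+2, 15+0) = 18
R[6] = max(2+18, 5+15, 13+13, 7+5, 15+2, 18+0) = 26
R[7] = max(2+26, 5+18, 13+15, …, 18+2, 20+0) = 28
R[8] = max(2+28, 5+26, 13+18, …, 20+2, 19+0) = 31
R[9] = max(2+31, 5+28, 13+26, …, 19+2, 24+0) = 39
One optimal cutting: 3 + 3 + 3 → $13 + $13 + $13 = $39.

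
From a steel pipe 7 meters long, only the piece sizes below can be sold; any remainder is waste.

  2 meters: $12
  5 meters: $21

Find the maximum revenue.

Build r[k] bottom-up: r[k] = max over allowed piece i of (p[i] + r[k−i]).
r[1] = 0
r[2] = 12
r[3] = 12
r[4] = 24  (first piece 2, then r[2]=12)
r[5] = max(12+12, 21+0) = 24
r[6] = max(12+24, 21+0) = 36
r[7] = max(12+24, 21+12) = 36
One optimal cutting: pieces 2 + 2 + 2 with 1 meter of scrap → $36.

36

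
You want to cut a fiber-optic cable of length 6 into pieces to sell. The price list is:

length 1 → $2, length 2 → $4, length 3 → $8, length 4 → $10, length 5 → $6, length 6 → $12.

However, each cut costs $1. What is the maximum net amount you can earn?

15

Let r[k] be the best obtainable value from length k. For each k, try every first piece i and keep the best of price[i] + r[k−i] minus the 1 cut fee when i<k.
r[1] = 2
r[2] = max(2+2-1, 4+0) = 4
r[3] = max(2+4-1, 4+2-1, 8+0) = 8
r[4] = max(2+8-1, 4+4-1, 8+2-1, 10+0) = 10
r[5] = max(2+10-1, 4+8-1, 8+4-1, 10+2-1, 6+0) = 11
r[6] = max(2+11-1, 4+10-1, 8+8-1, 10+4-1, 6+2-1, 12+0) = 15
One optimal plan: pieces 3 + 3 (1 cut) → $16 − $1 = $15.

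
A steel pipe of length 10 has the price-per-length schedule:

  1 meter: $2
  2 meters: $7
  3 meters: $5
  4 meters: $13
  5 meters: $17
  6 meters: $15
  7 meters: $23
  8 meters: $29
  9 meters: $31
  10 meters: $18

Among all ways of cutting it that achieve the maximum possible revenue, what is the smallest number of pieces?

Consider every possible first cut. r[k] is the best of p[i]+r[k−i] over all sellable i≤k.
r[1] = 2
r[2] = max(2+2, 7+0) = 7
r[3] = max(2+7, 7+2, 5+0) = 9
r[4] = max(2+9, 7+7, 5+2, 13+0) = 14
r[5] = max(2+14, 7+9, 5+7, 13+2, 17+0) = 17
r[6] = max(2+17, 7+14, 5+9, 13+7, 17+2, 15+0) = 21
r[7] = max(2+21, 7+17, 5+14, …, 15+2, 23+0) = 24
r[8] = max(2+24, 7+21, 5+17, …, 23+2, 29+0) = 29
r[9] = max(2+29, 7+24, 5+21, …, 29+2, 31+0) = 31
r[10] = max(2+31, 7+29, 5+24, …, 31+2, 18+0) = 36
Maximum revenue is $36.
Now minimize piece count subject to staying optimal: for each k, pieces[k] = 1 + min over i with p[i]+r[k−i]=r[k] of pieces[k−i].
pieces[7] = 2
pieces[8] = 1
pieces[9] = 1
pieces[10] = 2

2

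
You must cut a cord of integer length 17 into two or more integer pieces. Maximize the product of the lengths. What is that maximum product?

486

Fill m[k] for k=2..17: at each k try every first piece i and multiply by the better of (k−i) uncut or m[k−i].
m[2] = 1*max(1,0) = 1*1 = 1
m[3] = 1*max(2,1) = 1*2 = 2
m[4] = 2*max(2,1) = 2*2 = 4
m[5] = 2*max(3,2) = 2*3 = 6
m[6] = 3*max(3,2) = 3*3 = 9
m[7] = 2*max(5,6) = 2*6 = 12
m[8] = 2*max(6,9) = 2*9 = 18
m[9] = 3*max(6,9) = 3*9 = 27
m[10] = 2*max(8,18) = 2*18 = 36
m[11] = 2*max(9,27) = 2*27 = 54
m[12] = 3*max(9,27) = 3*27 = 81
m[13] = 2*max(11,54) = 2*54 = 108
m[14] = 2*max(12,81) = 2*81 = 162
m[15] = 3*max(12,81) = 3*81 = 243
m[16] = 2*max(14,162) = 2*162 = 324
m[17] = 2*max(15,243) = 2*243 = 486
One optimal split: 3 + 3 + 3 + 3 + 3 + 2; product 3*3*3*3*3*2 = 486.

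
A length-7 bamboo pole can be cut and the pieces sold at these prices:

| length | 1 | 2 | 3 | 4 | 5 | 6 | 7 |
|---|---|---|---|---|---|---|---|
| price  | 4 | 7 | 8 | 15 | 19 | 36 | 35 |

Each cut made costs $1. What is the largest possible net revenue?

39

Consider every possible first cut. net[k] is the best of p[i]+net[k−i] over all sellable i≤k, charging 1 whenever i<k.
net[1] = 4
net[2] = 7  (first piece 1, then net[1]=4)
net[3] = 10  (first piece 1, then net[2]=7)
net[4] = 15
net[5] = 19
net[6] = 36
net[7] = 39  (first piece 1, then net[6]=36)
One optimal plan: pieces 6 + 1 (1 cut) → $40 − $1 = $39.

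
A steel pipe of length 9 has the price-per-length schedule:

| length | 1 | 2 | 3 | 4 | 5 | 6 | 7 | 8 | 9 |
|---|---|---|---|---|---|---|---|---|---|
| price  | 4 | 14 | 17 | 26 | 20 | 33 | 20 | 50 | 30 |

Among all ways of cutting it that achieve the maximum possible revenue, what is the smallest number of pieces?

5

Consider every possible first cut. r[k] is the best of p[i]+r[k−i] over all sellable i≤k.
r[1] = 4
r[2] = max(4+4, 14+0) = 14
r[3] = max(4+14, 14+4, 17+0) = 18
r[4] = max(4+18, 14+14, 17+4, 26+0) = 28
r[5] = max(4+28, 14+18, 17+14, 26+4, 20+0) = 32
r[6] = max(4+32, 14+28, 17+18, 26+14, 20+4, 33+0) = 42
r[7] = max(4+42, 14+32, 17+28, …, 33+4, 20+0) = 46
r[8] = max(4+46, 14+42, 17+32, …, 20+4, 50+0) = 56
r[9] = max(4+56, 14+46, 17+42, …, 50+4, 30+0) = 60
Maximum revenue is $60.
Now minimize piece count subject to staying optimal: for each k, pieces[k] = 1 + min over i with p[i]+r[k−i]=r[k] of pieces[k−i].
pieces[6] = 3
pieces[7] = 4
pieces[8] = 4
pieces[9] = 5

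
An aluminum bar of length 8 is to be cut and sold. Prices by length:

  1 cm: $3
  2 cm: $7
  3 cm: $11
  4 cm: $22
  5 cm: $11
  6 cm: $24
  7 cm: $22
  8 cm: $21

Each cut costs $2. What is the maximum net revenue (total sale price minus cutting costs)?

Let net[k] be the best obtainable value from length k. For each k, try every first piece i and keep the best of price[i] + net[k−i] minus the 2 cut fee when i<k.
net[1] = 3
net[2] = 7
net[3] = 11
net[4] = 22
net[5] = 23  (first piece 1, then net[4]=22)
net[6] = 27  (first piece 2, then net[4]=22)
net[7] = 31  (first piece 3, then net[4]=22)
net[8] = 42  (first piece 4, then net[4]=22)
One optimal plan: pieces 4 + 4 (1 cut) → $44 − $2 = $42.

42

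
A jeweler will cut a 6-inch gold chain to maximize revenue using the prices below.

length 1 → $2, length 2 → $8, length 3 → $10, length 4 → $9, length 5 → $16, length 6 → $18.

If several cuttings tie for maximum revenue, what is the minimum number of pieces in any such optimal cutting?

3

Build r[k] bottom-up: r[k] = max over allowed piece i of (p[i] + r[k−i]).
r[1] = 2
r[2] = 8
r[3] = 10  (first piece 1, then r[2]=8)
r[4] = 16  (first piece 2, then r[2]=8)
r[5] = 18  (first piece 1, then r[4]=16)
r[6] = 24  (first piece 2, then r[4]=16)
Maximum revenue is $24.
Now minimize piece count subject to staying optimal: for each k, pieces[k] = 1 + min over i with p[i]+r[k−i]=r[k] of pieces[k−i].
pieces[3] = 1
pieces[4] = 2
pieces[5] = 2
pieces[6] = 3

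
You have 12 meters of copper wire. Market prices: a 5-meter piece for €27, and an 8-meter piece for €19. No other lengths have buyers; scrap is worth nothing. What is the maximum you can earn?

54

Consider every possible first cut. f[k] is the best of p[i]+f[k−i] over all sellable i≤k.
f[1] = 0
f[2] = 0
f[3] = 0
f[4] = 0
f[5] = 27
f[6] = 27
f[7] = 27
f[8] = max(27+0, 19+0) = 27
f[9] = max(27+0, 19+0) = 27
f[10] = max(27+27, 19+0) = 54
f[11] = max(27+27, 19+0) = 54
f[12] = max(27+27, 19+0) = 54
One optimal cutting: pieces 5 + 5 with 2 meters of scrap → €54.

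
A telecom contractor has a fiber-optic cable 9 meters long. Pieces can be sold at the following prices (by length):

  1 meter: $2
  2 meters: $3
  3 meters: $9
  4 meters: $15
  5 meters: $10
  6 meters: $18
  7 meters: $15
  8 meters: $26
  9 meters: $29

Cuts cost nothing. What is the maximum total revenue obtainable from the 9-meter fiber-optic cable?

Consider every possible first cut. r[k] is the best of p[i]+r[k−i] over all sellable i≤k.
r[1] = 2
r[2] = max(2+2, 3+0) = 4
r[3] = max(2+4, 3+2, 9+0) = 9
r[4] = max(2+9, 3+4, 9+2, 15+0) = 15
r[5] = max(2+15, 3+9, 9+4, 15+2, 10+0) = 17
r[6] = max(2+17, 3+15, 9+9, 15+4, 10+2, 18+0) = 19
r[7] = max(2+19, 3+17, 9+15, …, 18+2, 15+0) = 24
r[8] = max(2+24, 3+19, 9+17, …, 15+2, 26+0) = 30
r[9] = max(2+30, 3+24, 9+19, …, 26+2, 29+0) = 32
One optimal cutting: 4 + 4 + 1 → $15 + $15 + $2 = $32.

32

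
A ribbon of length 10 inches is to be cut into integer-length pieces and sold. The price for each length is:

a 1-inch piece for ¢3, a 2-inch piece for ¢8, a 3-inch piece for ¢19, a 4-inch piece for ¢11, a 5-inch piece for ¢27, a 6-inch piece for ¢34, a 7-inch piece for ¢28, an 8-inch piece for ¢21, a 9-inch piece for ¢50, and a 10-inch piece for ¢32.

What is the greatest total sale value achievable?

60

Build v[k] bottom-up: v[k] = max over allowed piece i of (p[i] + v[k−i]).
v[1] = 3
v[2] = max(3+3, 8+0) = 8
v[3] = max(3+8, 8+3, 19+0) = 19
v[4] = max(3+19, 8+8, 19+3, 11+0) = 22
v[5] = max(3+22, 8+19, 19+8, 11+3, 27+0) = 27
v[6] = max(3+27, 8+22, 19+19, 11+8, 27+3, 34+0) = 38
v[7] = max(3+38, 8+27, 19+22, …, 34+3, 28+0) = 41
v[8] = max(3+41, 8+38, 19+27, …, 28+3, 21+0) = 46
v[9] = max(3+46, 8+41, 19+38, …, 21+3, 50+0) = 57
v[10] = max(3+57, 8+46, 19+41, …, 50+3, 32+0) = 60
One optimal cutting: 3 + 3 + 3 + 1 → ¢19 + ¢19 + ¢19 + ¢3 = ¢60.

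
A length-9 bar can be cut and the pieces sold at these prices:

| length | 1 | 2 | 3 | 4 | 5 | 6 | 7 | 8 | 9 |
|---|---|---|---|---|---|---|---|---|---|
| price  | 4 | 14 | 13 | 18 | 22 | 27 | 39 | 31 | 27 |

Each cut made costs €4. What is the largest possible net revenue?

49

Consider every possible first cut. r[k] is the best of p[i]+r[k−i] over all sellable i≤k, charging 4 whenever i<k.
r[1] = 4
r[2] = 14
r[3] = 14  (first piece 1, then r[2]=14)
r[4] = 24  (first piece 2, then r[2]=14)
r[5] = 24  (first piece 1, then r[4]=24)
r[6] = 34  (first piece 2, then r[4]=24)
r[7] = 39
r[8] = 44  (first piece 2, then r[6]=34)
r[9] = 49  (first piece 2, then r[7]=39)
One optimal plan: pieces 7 + 2 (1 cut) → €53 − €4 = €49.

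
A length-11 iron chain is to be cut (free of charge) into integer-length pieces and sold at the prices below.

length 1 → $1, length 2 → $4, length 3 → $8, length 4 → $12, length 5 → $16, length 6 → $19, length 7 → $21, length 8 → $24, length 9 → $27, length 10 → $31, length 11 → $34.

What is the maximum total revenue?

Consider every possible first cut. R[k] is the best of p[i]+R[k−i] over all sellable i≤k.
R[1] = 1
R[2] = 4
R[3] = 8
R[4] = 12
R[5] = 16
R[6] = 19
R[7] = 21
R[8] = 24  (first piece 3, then R[5]=16)
R[9] = 28  (first piece 4, then R[5]=16)
R[10] = 32  (first piece 5, then R[5]=16)
R[11] = 35  (first piece 5, then R[6]=19)
One optimal cutting: 6 + 5 → $19 + $16 = $35.

35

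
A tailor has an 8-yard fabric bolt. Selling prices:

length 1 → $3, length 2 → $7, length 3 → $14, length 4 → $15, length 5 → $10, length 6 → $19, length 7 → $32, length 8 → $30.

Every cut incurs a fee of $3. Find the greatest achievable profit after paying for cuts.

Consider every possible first cut. net[k] is the best of p[i]+net[k−i] over all sellable i≤k, charging 3 whenever i<k.
net[1] = 3
net[2] = max(3+3-3, 7+0) = 7
net[3] = max(3+7-3, 7+3-3, 14+0) = 14
net[4] = max(3+14-3, 7+7-3, 14+3-3, 15+0) = 15
net[5] = max(3+15-3, 7+14-3, 14+7-3, 15+3-3, 10+0) = 18
net[6] = max(3+18-3, 7+15-3, 14+14-3, 15+7-3, 10+3-3, 19+0) = 25
net[7] = max(3+25-3, 7+18-3, 14+15-3, …, 19+3-3, 32+0) = 32
net[8] = max(3+32-3, 7+25-3, 14+18-3, …, 32+3-3, 30+0) = 32
One optimal plan: pieces 7 + 1 (1 cut) → $35 − $3 = $32.

32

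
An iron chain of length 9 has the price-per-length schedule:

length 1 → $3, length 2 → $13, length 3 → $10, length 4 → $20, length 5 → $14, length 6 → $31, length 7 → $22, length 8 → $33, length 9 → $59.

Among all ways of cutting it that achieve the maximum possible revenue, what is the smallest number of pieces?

Let r[k] be the best obtainable value from length k. For each k, try every first piece i and keep the best of price[i] + r[k−i].
r[1] = 3
r[2] = 13
r[3] = 16  (first piece 1, then r[2]=13)
r[4] = 26  (first piece 2, then r[2]=13)
r[5] = 29  (first piece 1, then r[4]=26)
r[6] = 39  (first piece 2, then r[4]=26)
r[7] = 42  (first piece 1, then r[6]=39)
r[8] = 52  (first piece 2, then r[6]=39)
r[9] = 59
Maximum revenue is $59.
Now minimize piece count subject to staying optimal: for each k, pieces[k] = 1 + min over i with p[i]+r[k−i]=r[k] of pieces[k−i].
pieces[6] = 3
pieces[7] = 4
pieces[8] = 4
pieces[9] = 1

1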